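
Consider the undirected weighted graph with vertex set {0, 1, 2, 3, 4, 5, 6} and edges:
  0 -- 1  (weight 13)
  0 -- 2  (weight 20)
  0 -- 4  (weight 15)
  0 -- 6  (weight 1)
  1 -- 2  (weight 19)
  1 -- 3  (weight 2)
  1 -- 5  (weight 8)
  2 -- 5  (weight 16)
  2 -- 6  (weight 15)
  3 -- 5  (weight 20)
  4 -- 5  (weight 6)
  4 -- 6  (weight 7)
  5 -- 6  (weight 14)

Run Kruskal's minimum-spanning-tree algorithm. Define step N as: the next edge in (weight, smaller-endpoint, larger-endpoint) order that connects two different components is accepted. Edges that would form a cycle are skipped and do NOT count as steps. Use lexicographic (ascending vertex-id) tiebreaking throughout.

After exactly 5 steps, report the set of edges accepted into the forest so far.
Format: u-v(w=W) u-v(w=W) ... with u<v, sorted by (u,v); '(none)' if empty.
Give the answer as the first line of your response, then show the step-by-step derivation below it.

0-6(w=1) 1-3(w=2) 1-5(w=8) 4-5(w=6) 4-6(w=7)

step 1: add edge 0-6 (w=1); MST = {0-6(w=1)}
step 2: add edge 1-3 (w=2); MST = {0-6(w=1) 1-3(w=2)}
step 3: add edge 4-5 (w=6); MST = {0-6(w=1) 1-3(w=2) 4-5(w=6)}
step 4: add edge 4-6 (w=7); MST = {0-6(w=1) 1-3(w=2) 4-5(w=6) 4-6(w=7)}
step 5: add edge 1-5 (w=8); MST = {0-6(w=1) 1-3(w=2) 1-5(w=8) 4-5(w=6) 4-6(w=7)}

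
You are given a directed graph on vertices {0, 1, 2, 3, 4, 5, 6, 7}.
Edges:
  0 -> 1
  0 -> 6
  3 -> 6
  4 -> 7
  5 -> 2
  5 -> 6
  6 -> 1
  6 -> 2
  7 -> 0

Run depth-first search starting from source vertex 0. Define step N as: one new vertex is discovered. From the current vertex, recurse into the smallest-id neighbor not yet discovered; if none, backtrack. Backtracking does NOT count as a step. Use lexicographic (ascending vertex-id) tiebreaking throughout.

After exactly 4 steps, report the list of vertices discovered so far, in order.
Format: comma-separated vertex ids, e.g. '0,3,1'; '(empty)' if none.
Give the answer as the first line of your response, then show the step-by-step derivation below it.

0,1,6,2

step 1: discover 0; path=0; order=0
step 2: discover 1; path=0>1; order=0,1
step 3: discover 6; path=0>6; order=0,1,6
step 4: discover 2; path=0>6>2; order=0,1,6,2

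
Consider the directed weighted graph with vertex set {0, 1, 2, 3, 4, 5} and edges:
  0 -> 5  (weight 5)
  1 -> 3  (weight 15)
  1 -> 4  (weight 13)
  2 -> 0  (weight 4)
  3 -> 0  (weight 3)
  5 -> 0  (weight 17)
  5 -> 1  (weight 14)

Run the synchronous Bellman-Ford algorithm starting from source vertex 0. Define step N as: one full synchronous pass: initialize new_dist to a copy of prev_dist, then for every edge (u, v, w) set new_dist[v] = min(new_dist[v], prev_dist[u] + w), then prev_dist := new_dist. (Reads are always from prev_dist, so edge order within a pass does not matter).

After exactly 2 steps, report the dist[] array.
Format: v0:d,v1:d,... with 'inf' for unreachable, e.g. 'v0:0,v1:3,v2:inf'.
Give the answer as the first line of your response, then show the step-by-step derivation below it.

v0:0,v1:19,v2:inf,v3:inf,v4:inf,v5:5

step 1: dist = v0:0,v1:inf,v2:inf,v3:inf,v4:inf,v5:5
step 2: dist = v0:0,v1:19,v2:inf,v3:inf,v4:inf,v5:5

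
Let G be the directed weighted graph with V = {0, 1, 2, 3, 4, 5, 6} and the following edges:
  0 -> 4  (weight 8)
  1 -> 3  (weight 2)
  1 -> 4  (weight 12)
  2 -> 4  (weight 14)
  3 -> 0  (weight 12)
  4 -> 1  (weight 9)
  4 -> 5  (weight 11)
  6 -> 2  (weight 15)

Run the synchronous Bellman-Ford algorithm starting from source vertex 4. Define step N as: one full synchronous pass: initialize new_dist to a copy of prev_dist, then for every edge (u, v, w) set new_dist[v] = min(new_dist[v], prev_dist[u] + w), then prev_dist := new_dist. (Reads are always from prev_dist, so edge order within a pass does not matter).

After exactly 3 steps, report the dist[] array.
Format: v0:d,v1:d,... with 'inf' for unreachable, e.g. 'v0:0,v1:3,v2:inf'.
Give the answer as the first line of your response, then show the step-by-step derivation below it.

v0:23,v1:9,v2:inf,v3:11,v4:0,v5:11,v6:inf

step 1: dist = v0:inf,v1:9,v2:inf,v3:inf,v4:0,v5:11,v6:inf
step 2: dist = v0:inf,v1:9,v2:inf,v3:11,v4:0,v5:11,v6:inf
step 3: dist = v0:23,v1:9,v2:inf,v3:11,v4:0,v5:11,v6:inf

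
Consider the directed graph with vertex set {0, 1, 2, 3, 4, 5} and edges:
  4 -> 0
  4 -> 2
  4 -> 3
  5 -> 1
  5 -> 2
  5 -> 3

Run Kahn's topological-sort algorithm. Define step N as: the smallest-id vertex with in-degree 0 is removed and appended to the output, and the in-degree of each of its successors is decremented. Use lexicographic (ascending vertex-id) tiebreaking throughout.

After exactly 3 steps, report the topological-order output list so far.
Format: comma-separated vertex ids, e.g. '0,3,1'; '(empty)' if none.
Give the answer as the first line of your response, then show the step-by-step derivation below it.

4,0,5

step 1: output 4; order=[4]; indeg=(0,1,1,1,0,0)
step 2: output 0; order=[4,0]; indeg=(0,1,1,1,0,0)
step 3: output 5; order=[4,0,5]; indeg=(0,0,0,0,0,0)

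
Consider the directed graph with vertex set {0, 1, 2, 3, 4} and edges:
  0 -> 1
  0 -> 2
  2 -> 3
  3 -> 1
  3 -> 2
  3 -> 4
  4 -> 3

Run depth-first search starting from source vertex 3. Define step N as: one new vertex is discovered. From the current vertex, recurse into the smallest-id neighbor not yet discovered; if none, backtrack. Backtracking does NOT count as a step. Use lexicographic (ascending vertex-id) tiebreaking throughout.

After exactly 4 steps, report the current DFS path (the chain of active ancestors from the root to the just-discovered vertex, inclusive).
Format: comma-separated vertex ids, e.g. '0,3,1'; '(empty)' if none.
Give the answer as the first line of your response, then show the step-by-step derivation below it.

3,4

step 1: discover 3; path=3; order=3
step 2: discover 1; path=3>1; order=3,1
step 3: discover 2; path=3>2; order=3,1,2
step 4: discover 4; path=3>4; order=3,1,2,4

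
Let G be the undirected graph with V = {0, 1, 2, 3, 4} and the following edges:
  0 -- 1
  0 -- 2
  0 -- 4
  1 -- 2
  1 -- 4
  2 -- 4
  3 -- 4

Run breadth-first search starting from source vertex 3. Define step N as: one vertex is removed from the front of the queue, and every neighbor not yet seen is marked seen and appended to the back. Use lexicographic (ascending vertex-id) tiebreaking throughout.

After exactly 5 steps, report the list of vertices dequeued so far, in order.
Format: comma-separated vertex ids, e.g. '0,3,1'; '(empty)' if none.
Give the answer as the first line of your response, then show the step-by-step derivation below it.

3,4,0,1,2

step 1: dequeue 3; queue=[4]; order=3
step 2: dequeue 4; queue=[0,1,2]; order=3,4
step 3: dequeue 0; queue=[1,2]; order=3,4,0
step 4: dequeue 1; queue=[2]; order=3,4,0,1
step 5: dequeue 2; queue=[(empty)]; order=3,4,0,1,2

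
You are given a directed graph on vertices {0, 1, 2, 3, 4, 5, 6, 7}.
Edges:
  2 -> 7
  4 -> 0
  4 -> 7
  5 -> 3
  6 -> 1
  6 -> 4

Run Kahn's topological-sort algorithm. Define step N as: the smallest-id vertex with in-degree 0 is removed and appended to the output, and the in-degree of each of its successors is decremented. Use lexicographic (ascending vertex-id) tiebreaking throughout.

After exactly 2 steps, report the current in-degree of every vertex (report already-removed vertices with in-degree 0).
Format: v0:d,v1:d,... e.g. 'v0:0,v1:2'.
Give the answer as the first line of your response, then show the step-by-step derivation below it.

v0:1,v1:1,v2:0,v3:0,v4:1,v5:0,v6:0,v7:1

step 1: output 2; order=[2]; indeg=(1,1,0,1,1,0,0,1)
step 2: output 5; order=[2,5]; indeg=(1,1,0,0,1,0,0,1)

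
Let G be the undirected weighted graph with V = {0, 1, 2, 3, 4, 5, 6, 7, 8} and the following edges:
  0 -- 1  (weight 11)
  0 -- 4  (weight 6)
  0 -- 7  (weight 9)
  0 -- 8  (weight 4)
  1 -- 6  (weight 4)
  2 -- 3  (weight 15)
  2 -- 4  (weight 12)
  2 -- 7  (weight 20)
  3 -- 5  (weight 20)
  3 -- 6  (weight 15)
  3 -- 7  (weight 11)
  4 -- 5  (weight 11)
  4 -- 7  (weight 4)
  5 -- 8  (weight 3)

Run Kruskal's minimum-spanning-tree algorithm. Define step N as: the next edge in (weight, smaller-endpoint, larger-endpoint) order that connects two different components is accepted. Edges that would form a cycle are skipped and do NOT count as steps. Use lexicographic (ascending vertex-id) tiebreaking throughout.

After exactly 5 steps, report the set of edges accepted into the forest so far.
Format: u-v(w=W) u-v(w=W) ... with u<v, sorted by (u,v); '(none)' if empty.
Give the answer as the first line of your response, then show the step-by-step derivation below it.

0-4(w=6) 0-8(w=4) 1-6(w=4) 4-7(w=4) 5-8(w=3)

step 1: add edge 5-8 (w=3); MST = {5-8(w=3)}
step 2: add edge 0-8 (w=4); MST = {0-8(w=4) 5-8(w=3)}
step 3: add edge 1-6 (w=4); MST = {0-8(w=4) 1-6(w=4) 5-8(w=3)}
step 4: add edge 4-7 (w=4); MST = {0-8(w=4) 1-6(w=4) 4-7(w=4) 5-8(w=3)}
step 5: add edge 0-4 (w=6); MST = {0-4(w=6) 0-8(w=4) 1-6(w=4) 4-7(w=4) 5-8(w=3)}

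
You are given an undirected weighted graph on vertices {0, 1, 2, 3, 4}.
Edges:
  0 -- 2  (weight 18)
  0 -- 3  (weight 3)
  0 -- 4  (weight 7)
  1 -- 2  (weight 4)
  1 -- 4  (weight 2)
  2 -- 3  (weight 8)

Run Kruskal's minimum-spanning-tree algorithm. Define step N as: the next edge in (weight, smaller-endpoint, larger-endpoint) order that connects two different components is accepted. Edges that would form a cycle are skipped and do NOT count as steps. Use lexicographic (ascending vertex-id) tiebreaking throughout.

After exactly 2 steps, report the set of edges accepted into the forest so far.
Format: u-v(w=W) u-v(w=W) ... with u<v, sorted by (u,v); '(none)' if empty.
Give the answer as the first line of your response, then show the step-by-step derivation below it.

0-3(w=3) 1-4(w=2)

step 1: add edge 1-4 (w=2); MST = {1-4(w=2)}
step 2: add edge 0-3 (w=3); MST = {0-3(w=3) 1-4(w=2)}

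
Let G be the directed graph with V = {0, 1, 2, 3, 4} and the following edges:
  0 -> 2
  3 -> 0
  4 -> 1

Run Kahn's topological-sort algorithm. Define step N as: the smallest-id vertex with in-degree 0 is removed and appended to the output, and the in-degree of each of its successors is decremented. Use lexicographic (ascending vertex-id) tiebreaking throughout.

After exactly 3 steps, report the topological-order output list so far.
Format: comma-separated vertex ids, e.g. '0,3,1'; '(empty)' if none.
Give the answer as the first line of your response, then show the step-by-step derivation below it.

3,0,2

step 1: output 3; order=[3]; indeg=(0,1,1,0,0)
step 2: output 0; order=[3,0]; indeg=(0,1,0,0,0)
step 3: output 2; order=[3,0,2]; indeg=(0,1,0,0,0)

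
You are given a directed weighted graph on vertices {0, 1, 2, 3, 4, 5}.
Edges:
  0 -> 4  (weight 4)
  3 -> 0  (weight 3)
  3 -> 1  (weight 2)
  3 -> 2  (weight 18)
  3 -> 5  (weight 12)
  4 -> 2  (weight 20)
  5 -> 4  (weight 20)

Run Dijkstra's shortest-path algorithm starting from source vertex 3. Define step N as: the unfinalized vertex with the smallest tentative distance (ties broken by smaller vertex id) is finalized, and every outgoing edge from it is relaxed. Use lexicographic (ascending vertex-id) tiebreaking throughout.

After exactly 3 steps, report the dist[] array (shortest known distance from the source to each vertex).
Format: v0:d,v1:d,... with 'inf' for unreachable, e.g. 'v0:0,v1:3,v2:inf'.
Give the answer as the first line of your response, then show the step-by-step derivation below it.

v0:3,v1:2,v2:18,v3:0,v4:7,v5:12

step 1: dist = v0:3,v1:2,v2:18,v3:0,v4:inf,v5:12
step 2: dist = v0:3,v1:2,v2:18,v3:0,v4:inf,v5:12
step 3: dist = v0:3,v1:2,v2:18,v3:0,v4:7,v5:12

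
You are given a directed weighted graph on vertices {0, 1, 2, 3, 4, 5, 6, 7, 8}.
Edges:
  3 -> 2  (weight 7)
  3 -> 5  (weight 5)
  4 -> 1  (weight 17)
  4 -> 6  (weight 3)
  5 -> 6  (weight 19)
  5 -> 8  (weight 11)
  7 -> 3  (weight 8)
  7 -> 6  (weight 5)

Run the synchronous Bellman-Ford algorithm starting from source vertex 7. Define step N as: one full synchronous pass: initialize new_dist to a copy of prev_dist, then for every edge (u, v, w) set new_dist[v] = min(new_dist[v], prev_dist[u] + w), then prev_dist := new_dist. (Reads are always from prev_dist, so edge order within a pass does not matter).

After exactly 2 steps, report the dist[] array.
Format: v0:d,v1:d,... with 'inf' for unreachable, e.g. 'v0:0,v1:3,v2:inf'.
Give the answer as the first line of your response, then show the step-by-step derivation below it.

v0:inf,v1:inf,v2:15,v3:8,v4:inf,v5:13,v6:5,v7:0,v8:inf

step 1: dist = v0:inf,v1:inf,v2:inf,v3:8,v4:inf,v5:inf,v6:5,v7:0,v8:inf
step 2: dist = v0:inf,v1:inf,v2:15,v3:8,v4:inf,v5:13,v6:5,v7:0,v8:inf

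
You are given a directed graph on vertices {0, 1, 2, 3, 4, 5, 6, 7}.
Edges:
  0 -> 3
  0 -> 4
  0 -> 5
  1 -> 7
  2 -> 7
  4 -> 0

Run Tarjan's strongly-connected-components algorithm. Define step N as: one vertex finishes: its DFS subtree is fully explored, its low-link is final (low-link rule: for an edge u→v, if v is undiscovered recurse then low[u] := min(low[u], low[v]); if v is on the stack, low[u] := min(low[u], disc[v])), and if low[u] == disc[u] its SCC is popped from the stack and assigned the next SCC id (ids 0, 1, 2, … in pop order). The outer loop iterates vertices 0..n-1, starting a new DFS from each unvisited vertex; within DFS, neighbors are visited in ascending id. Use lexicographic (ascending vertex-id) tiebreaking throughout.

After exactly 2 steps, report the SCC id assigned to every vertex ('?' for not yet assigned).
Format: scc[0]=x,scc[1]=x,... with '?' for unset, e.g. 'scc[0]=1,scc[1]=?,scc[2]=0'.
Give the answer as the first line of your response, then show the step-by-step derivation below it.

scc[0]=?,scc[1]=?,scc[2]=?,scc[3]=0,scc[4]=?,scc[5]=?,scc[6]=?,scc[7]=?

step 1: low=(low[0]=0,low[1]=?,low[2]=?,low[3]=1,low[4]=?,low[5]=?,low[6]=?,low[7]=?); scc=(scc[0]=?,scc[1]=?,scc[2]=?,scc[3]=0,scc[4]=?,scc[5]=?,scc[6]=?,scc[7]=?)
step 2: low=(low[0]=0,low[1]=?,low[2]=?,low[3]=1,low[4]=0,low[5]=?,low[6]=?,low[7]=?); scc=(scc[0]=?,scc[1]=?,scc[2]=?,scc[3]=0,scc[4]=?,scc[5]=?,scc[6]=?,scc[7]=?)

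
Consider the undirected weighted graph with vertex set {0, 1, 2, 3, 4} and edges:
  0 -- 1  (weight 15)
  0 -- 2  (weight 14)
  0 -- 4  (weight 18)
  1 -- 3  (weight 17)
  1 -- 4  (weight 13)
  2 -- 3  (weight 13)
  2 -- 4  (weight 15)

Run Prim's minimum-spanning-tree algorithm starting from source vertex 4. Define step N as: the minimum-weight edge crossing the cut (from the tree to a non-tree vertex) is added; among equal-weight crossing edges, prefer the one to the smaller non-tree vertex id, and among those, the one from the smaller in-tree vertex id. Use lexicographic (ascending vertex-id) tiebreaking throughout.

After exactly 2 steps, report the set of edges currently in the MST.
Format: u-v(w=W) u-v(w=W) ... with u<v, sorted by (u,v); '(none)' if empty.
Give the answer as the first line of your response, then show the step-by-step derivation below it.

0-1(w=15) 1-4(w=13)

step 1: add edge 1-4 (w=13); MST = {1-4(w=13)}
step 2: add edge 0-1 (w=15); MST = {0-1(w=15) 1-4(w=13)}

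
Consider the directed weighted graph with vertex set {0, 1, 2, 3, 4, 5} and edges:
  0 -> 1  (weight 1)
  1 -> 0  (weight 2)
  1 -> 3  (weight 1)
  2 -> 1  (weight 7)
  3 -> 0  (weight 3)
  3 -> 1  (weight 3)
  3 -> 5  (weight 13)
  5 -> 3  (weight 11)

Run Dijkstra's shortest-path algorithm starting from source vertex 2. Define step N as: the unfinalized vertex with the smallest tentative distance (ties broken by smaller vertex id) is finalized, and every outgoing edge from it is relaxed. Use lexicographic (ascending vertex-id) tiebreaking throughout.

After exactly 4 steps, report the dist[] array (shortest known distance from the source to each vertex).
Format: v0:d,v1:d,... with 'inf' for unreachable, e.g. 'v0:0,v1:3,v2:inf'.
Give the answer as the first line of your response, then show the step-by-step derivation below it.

v0:9,v1:7,v2:0,v3:8,v4:inf,v5:21

step 1: dist = v0:inf,v1:7,v2:0,v3:inf,v4:inf,v5:inf
step 2: dist = v0:9,v1:7,v2:0,v3:8,v4:inf,v5:inf
step 3: dist = v0:9,v1:7,v2:0,v3:8,v4:inf,v5:21
step 4: dist = v0:9,v1:7,v2:0,v3:8,v4:inf,v5:21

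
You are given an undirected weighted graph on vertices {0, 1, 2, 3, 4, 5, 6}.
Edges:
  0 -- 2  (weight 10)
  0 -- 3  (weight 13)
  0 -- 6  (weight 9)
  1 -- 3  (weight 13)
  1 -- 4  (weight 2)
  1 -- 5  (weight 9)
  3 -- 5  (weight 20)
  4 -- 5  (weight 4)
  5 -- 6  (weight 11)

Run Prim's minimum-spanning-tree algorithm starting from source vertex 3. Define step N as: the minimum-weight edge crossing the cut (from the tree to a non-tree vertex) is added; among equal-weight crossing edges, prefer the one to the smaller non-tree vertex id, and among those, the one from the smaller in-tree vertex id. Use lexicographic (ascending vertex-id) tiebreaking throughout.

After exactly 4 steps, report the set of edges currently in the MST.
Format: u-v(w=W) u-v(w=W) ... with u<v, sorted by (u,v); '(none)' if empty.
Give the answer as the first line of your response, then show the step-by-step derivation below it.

0-2(w=10) 0-3(w=13) 0-6(w=9) 5-6(w=11)

step 1: add edge 0-3 (w=13); MST = {0-3(w=13)}
step 2: add edge 0-6 (w=9); MST = {0-3(w=13) 0-6(w=9)}
step 3: add edge 0-2 (w=10); MST = {0-2(w=10) 0-3(w=13) 0-6(w=9)}
step 4: add edge 5-6 (w=11); MST = {0-2(w=10) 0-3(w=13) 0-6(w=9) 5-6(w=11)}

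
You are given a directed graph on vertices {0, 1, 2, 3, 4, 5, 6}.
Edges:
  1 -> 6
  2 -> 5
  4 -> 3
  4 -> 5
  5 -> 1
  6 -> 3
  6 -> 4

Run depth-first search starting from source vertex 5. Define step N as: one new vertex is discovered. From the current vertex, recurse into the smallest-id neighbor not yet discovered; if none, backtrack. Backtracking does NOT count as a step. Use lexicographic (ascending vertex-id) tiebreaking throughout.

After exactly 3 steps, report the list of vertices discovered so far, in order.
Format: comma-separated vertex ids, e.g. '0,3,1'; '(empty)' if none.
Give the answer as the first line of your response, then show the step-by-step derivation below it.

5,1,6

step 1: discover 5; path=5; order=5
step 2: discover 1; path=5>1; order=5,1
step 3: discover 6; path=5>1>6; order=5,1,6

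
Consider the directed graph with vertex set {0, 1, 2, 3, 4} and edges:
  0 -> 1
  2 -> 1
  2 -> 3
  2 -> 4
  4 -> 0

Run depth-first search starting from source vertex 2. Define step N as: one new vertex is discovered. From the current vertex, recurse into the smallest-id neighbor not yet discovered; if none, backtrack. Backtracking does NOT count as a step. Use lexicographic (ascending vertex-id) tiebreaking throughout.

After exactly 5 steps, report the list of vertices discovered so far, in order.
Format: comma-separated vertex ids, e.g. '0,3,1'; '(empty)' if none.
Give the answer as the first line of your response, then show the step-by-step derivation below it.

2,1,3,4,0

step 1: discover 2; path=2; order=2
step 2: discover 1; path=2>1; order=2,1
step 3: discover 3; path=2>3; order=2,1,3
step 4: discover 4; path=2>4; order=2,1,3,4
step 5: discover 0; path=2>4>0; order=2,1,3,4,0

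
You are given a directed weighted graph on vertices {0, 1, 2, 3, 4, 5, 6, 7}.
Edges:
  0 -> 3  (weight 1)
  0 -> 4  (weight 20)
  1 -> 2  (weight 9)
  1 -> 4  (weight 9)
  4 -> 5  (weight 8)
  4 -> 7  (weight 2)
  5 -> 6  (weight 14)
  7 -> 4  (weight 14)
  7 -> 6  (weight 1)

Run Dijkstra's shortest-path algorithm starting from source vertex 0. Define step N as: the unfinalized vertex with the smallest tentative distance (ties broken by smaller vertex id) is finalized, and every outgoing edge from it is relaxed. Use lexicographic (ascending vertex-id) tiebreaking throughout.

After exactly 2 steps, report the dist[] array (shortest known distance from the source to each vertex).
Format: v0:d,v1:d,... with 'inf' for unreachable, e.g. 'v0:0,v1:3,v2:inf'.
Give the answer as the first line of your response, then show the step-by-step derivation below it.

v0:0,v1:inf,v2:inf,v3:1,v4:20,v5:inf,v6:inf,v7:inf

step 1: dist = v0:0,v1:inf,v2:inf,v3:1,v4:20,v5:inf,v6:inf,v7:inf
step 2: dist = v0:0,v1:inf,v2:inf,v3:1,v4:20,v5:inf,v6:inf,v7:inf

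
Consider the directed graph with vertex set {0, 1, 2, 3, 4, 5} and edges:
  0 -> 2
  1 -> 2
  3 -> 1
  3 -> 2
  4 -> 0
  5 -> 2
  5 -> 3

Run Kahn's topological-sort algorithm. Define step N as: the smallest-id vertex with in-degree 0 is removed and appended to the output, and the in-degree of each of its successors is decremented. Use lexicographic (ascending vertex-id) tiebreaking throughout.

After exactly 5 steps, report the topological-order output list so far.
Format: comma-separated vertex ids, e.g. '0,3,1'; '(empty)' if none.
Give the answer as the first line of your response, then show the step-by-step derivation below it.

4,0,5,3,1

step 1: output 4; order=[4]; indeg=(0,1,4,1,0,0)
step 2: output 0; order=[4,0]; indeg=(0,1,3,1,0,0)
step 3: output 5; order=[4,0,5]; indeg=(0,1,2,0,0,0)
step 4: output 3; order=[4,0,5,3]; indeg=(0,0,1,0,0,0)
step 5: output 1; order=[4,0,5,3,1]; indeg=(0,0,0,0,0,0)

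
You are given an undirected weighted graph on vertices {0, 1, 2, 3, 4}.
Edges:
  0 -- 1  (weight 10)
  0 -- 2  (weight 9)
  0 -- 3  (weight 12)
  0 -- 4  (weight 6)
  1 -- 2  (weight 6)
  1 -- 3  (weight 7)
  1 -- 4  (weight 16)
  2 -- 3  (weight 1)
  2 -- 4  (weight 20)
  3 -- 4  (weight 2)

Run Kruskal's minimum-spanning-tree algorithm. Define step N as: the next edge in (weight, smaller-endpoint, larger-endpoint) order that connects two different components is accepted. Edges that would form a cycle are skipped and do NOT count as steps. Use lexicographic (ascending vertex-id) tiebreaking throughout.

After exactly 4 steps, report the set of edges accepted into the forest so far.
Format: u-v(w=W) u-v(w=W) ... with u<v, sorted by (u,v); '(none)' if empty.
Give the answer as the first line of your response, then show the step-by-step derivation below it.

0-4(w=6) 1-2(w=6) 2-3(w=1) 3-4(w=2)

step 1: add edge 2-3 (w=1); MST = {2-3(w=1)}
step 2: add edge 3-4 (w=2); MST = {2-3(w=1) 3-4(w=2)}
step 3: add edge 0-4 (w=6); MST = {0-4(w=6) 2-3(w=1) 3-4(w=2)}
step 4: add edge 1-2 (w=6); MST = {0-4(w=6) 1-2(w=6) 2-3(w=1) 3-4(w=2)}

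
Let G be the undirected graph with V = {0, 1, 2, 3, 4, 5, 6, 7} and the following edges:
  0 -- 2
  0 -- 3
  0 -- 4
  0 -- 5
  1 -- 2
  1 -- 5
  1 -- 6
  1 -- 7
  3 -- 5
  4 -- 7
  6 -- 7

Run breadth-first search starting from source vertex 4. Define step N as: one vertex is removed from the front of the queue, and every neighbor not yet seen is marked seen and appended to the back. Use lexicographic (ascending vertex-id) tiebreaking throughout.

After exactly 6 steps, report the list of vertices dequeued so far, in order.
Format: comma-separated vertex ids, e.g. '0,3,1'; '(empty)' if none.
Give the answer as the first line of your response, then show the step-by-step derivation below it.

4,0,7,2,3,5

step 1: dequeue 4; queue=[0,7]; order=4
step 2: dequeue 0; queue=[7,2,3,5]; order=4,0
step 3: dequeue 7; queue=[2,3,5,1,6]; order=4,0,7
step 4: dequeue 2; queue=[3,5,1,6]; order=4,0,7,2
step 5: dequeue 3; queue=[5,1,6]; order=4,0,7,2,3
step 6: dequeue 5; queue=[1,6]; order=4,0,7,2,3,5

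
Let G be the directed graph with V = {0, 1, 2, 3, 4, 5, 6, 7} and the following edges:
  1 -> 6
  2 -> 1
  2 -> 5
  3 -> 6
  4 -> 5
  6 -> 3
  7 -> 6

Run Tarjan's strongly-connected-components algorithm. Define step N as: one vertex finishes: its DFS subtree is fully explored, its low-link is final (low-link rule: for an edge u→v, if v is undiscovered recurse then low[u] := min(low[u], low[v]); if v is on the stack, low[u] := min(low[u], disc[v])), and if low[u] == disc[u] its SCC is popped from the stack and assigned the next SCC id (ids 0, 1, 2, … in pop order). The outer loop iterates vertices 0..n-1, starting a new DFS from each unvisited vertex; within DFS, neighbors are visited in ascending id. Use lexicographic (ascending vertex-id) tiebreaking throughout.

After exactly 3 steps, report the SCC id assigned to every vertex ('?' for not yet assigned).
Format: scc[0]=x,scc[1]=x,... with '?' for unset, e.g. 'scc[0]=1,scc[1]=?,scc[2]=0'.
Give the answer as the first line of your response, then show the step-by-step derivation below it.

scc[0]=0,scc[1]=?,scc[2]=?,scc[3]=1,scc[4]=?,scc[5]=?,scc[6]=1,scc[7]=?

step 1: low=(low[0]=0,low[1]=?,low[2]=?,low[3]=?,low[4]=?,low[5]=?,low[6]=?,low[7]=?); scc=(scc[0]=0,scc[1]=?,scc[2]=?,scc[3]=?,scc[4]=?,scc[5]=?,scc[6]=?,scc[7]=?)
step 2: low=(low[0]=0,low[1]=1,low[2]=?,low[3]=2,low[4]=?,low[5]=?,low[6]=2,low[7]=?); scc=(scc[0]=0,scc[1]=?,scc[2]=?,scc[3]=?,scc[4]=?,scc[5]=?,scc[6]=?,scc[7]=?)
step 3: low=(low[0]=0,low[1]=1,low[2]=?,low[3]=2,low[4]=?,low[5]=?,low[6]=2,low[7]=?); scc=(scc[0]=0,scc[1]=?,scc[2]=?,scc[3]=1,scc[4]=?,scc[5]=?,scc[6]=1,scc[7]=?)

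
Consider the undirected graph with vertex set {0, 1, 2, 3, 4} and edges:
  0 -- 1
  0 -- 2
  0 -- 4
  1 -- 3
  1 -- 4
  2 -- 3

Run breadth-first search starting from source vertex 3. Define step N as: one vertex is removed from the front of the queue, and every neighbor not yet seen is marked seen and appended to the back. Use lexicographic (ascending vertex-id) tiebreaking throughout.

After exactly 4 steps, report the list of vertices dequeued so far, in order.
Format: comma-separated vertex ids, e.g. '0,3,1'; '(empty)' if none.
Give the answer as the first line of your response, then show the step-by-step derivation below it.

3,1,2,0

step 1: dequeue 3; queue=[1,2]; order=3
step 2: dequeue 1; queue=[2,0,4]; order=3,1
step 3: dequeue 2; queue=[0,4]; order=3,1,2
step 4: dequeue 0; queue=[4]; order=3,1,2,0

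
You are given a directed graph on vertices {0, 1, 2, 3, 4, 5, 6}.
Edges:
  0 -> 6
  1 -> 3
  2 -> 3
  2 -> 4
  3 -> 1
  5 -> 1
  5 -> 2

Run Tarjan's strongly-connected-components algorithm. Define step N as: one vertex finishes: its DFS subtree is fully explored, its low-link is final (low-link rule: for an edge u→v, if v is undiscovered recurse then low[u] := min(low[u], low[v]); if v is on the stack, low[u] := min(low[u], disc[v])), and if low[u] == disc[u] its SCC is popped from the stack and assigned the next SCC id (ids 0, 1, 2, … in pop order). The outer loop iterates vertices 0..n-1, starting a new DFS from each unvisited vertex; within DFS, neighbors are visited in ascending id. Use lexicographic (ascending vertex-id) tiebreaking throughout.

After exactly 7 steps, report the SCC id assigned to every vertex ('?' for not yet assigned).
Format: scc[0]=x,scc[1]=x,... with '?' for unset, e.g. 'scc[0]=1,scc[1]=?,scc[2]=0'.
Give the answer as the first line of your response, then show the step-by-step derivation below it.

scc[0]=1,scc[1]=2,scc[2]=4,scc[3]=2,scc[4]=3,scc[5]=5,scc[6]=0

step 1: low=(low[0]=0,low[1]=?,low[2]=?,low[3]=?,low[4]=?,low[5]=?,low[6]=1); scc=(scc[0]=?,scc[1]=?,scc[2]=?,scc[3]=?,scc[4]=?,scc[5]=?,scc[6]=0)
step 2: low=(low[0]=0,low[1]=?,low[2]=?,low[3]=?,low[4]=?,low[5]=?,low[6]=1); scc=(scc[0]=1,scc[1]=?,scc[2]=?,scc[3]=?,scc[4]=?,scc[5]=?,scc[6]=0)
step 3: low=(low[0]=0,low[1]=2,low[2]=?,low[3]=2,low[4]=?,low[5]=?,low[6]=1); scc=(scc[0]=1,scc[1]=?,scc[2]=?,scc[3]=?,scc[4]=?,scc[5]=?,scc[6]=0)
step 4: low=(low[0]=0,low[1]=2,low[2]=?,low[3]=2,low[4]=?,low[5]=?,low[6]=1); scc=(scc[0]=1,scc[1]=2,scc[2]=?,scc[3]=2,scc[4]=?,scc[5]=?,scc[6]=0)
step 5: low=(low[0]=0,low[1]=2,low[2]=4,low[3]=2,low[4]=5,low[5]=?,low[6]=1); scc=(scc[0]=1,scc[1]=2,scc[2]=?,scc[3]=2,scc[4]=3,scc[5]=?,scc[6]=0)
step 6: low=(low[0]=0,low[1]=2,low[2]=4,low[3]=2,low[4]=5,low[5]=?,low[6]=1); scc=(scc[0]=1,scc[1]=2,scc[2]=4,scc[3]=2,scc[4]=3,scc[5]=?,scc[6]=0)
step 7: low=(low[0]=0,low[1]=2,low[2]=4,low[3]=2,low[4]=5,low[5]=6,low[6]=1); scc=(scc[0]=1,scc[1]=2,scc[2]=4,scc[3]=2,scc[4]=3,scc[5]=5,scc[6]=0)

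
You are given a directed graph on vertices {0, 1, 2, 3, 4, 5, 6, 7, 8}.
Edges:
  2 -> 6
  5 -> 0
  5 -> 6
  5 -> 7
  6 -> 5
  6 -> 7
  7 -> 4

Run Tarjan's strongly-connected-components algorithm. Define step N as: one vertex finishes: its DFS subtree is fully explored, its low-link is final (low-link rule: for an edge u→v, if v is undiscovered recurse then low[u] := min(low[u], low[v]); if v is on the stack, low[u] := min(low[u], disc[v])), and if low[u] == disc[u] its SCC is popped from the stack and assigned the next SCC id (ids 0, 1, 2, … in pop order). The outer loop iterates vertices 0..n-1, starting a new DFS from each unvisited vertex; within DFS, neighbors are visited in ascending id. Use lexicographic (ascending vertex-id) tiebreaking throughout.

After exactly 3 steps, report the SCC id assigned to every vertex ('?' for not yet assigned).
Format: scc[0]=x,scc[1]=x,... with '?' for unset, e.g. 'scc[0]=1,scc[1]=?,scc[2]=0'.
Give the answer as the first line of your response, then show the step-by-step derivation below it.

scc[0]=0,scc[1]=1,scc[2]=?,scc[3]=?,scc[4]=2,scc[5]=?,scc[6]=?,scc[7]=?,scc[8]=?

step 1: low=(low[0]=0,low[1]=?,low[2]=?,low[3]=?,low[4]=?,low[5]=?,low[6]=?,low[7]=?,low[8]=?); scc=(scc[0]=0,scc[1]=?,scc[2]=?,scc[3]=?,scc[4]=?,scc[5]=?,scc[6]=?,scc[7]=?,scc[8]=?)
step 2: low=(low[0]=0,low[1]=1,low[2]=?,low[3]=?,low[4]=?,low[5]=?,low[6]=?,low[7]=?,low[8]=?); scc=(scc[0]=0,scc[1]=1,scc[2]=?,scc[3]=?,scc[4]=?,scc[5]=?,scc[6]=?,scc[7]=?,scc[8]=?)
step 3: low=(low[0]=0,low[1]=1,low[2]=2,low[3]=?,low[4]=6,low[5]=3,low[6]=3,low[7]=5,low[8]=?); scc=(scc[0]=0,scc[1]=1,scc[2]=?,scc[3]=?,scc[4]=2,scc[5]=?,scc[6]=?,scc[7]=?,scc[8]=?)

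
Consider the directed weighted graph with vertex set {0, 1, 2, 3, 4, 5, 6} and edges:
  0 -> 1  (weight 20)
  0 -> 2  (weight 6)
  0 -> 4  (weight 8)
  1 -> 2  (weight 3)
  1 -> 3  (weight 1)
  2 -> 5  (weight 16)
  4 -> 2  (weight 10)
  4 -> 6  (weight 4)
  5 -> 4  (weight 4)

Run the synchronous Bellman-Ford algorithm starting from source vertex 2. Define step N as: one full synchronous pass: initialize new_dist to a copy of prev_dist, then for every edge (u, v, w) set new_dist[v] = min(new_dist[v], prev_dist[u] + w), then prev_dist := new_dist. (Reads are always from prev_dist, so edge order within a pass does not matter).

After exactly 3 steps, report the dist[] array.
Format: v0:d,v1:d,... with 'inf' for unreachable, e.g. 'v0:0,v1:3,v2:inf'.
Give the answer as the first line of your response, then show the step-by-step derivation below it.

v0:inf,v1:inf,v2:0,v3:inf,v4:20,v5:16,v6:24

step 1: dist = v0:inf,v1:inf,v2:0,v3:inf,v4:inf,v5:16,v6:inf
step 2: dist = v0:inf,v1:inf,v2:0,v3:inf,v4:20,v5:16,v6:inf
step 3: dist = v0:inf,v1:inf,v2:0,v3:inf,v4:20,v5:16,v6:24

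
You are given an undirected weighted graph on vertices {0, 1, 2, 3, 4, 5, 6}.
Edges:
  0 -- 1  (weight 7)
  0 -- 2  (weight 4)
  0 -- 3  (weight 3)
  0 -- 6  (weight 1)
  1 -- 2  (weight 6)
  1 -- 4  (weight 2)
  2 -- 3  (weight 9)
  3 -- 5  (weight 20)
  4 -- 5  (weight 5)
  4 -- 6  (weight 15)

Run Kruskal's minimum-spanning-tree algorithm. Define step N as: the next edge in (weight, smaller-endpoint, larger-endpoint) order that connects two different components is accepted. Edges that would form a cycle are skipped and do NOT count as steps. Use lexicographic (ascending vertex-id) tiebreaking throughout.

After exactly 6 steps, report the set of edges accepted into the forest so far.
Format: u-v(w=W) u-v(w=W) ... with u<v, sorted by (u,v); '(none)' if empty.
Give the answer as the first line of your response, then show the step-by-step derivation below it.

0-2(w=4) 0-3(w=3) 0-6(w=1) 1-2(w=6) 1-4(w=2) 4-5(w=5)

step 1: add edge 0-6 (w=1); MST = {0-6(w=1)}
step 2: add edge 1-4 (w=2); MST = {0-6(w=1) 1-4(w=2)}
step 3: add edge 0-3 (w=3); MST = {0-3(w=3) 0-6(w=1) 1-4(w=2)}
step 4: add edge 0-2 (w=4); MST = {0-2(w=4) 0-3(w=3) 0-6(w=1) 1-4(w=2)}
step 5: add edge 4-5 (w=5); MST = {0-2(w=4) 0-3(w=3) 0-6(w=1) 1-4(w=2) 4-5(w=5)}
step 6: add edge 1-2 (w=6); MST = {0-2(w=4) 0-3(w=3) 0-6(w=1) 1-2(w=6) 1-4(w=2) 4-5(w=5)}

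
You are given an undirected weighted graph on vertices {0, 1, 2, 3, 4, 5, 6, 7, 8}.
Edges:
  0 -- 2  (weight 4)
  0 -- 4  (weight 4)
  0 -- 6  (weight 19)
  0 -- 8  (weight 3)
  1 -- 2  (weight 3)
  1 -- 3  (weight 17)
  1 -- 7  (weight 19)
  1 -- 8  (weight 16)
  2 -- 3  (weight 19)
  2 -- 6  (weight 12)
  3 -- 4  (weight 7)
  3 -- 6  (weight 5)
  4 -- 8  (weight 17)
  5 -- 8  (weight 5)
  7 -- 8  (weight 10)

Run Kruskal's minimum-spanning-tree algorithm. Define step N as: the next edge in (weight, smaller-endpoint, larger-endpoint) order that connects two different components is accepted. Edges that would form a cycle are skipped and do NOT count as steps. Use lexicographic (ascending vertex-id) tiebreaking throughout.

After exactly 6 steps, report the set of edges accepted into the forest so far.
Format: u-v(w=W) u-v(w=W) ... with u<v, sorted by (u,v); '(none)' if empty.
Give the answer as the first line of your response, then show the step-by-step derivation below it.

0-2(w=4) 0-4(w=4) 0-8(w=3) 1-2(w=3) 3-6(w=5) 5-8(w=5)

step 1: add edge 0-8 (w=3); MST = {0-8(w=3)}
step 2: add edge 1-2 (w=3); MST = {0-8(w=3) 1-2(w=3)}
step 3: add edge 0-2 (w=4); MST = {0-2(w=4) 0-8(w=3) 1-2(w=3)}
step 4: add edge 0-4 (w=4); MST = {0-2(w=4) 0-4(w=4) 0-8(w=3) 1-2(w=3)}
step 5: add edge 3-6 (w=5); MST = {0-2(w=4) 0-4(w=4) 0-8(w=3) 1-2(w=3) 3-6(w=5)}
step 6: add edge 5-8 (w=5); MST = {0-2(w=4) 0-4(w=4) 0-8(w=3) 1-2(w=3) 3-6(w=5) 5-8(w=5)}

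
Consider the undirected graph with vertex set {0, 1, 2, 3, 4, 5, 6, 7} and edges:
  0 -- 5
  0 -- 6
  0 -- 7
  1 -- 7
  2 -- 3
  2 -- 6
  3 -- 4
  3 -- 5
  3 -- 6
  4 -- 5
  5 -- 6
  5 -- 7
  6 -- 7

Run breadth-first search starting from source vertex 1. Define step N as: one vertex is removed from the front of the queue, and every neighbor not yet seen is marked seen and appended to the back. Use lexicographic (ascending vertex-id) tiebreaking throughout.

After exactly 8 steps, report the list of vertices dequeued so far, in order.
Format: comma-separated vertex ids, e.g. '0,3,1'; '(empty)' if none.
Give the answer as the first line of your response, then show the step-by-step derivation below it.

1,7,0,5,6,3,4,2

step 1: dequeue 1; queue=[7]; order=1
step 2: dequeue 7; queue=[0,5,6]; order=1,7
step 3: dequeue 0; queue=[5,6]; order=1,7,0
step 4: dequeue 5; queue=[6,3,4]; order=1,7,0,5
step 5: dequeue 6; queue=[3,4,2]; order=1,7,0,5,6
step 6: dequeue 3; queue=[4,2]; order=1,7,0,5,6,3
step 7: dequeue 4; queue=[2]; order=1,7,0,5,6,3,4
step 8: dequeue 2; queue=[(empty)]; order=1,7,0,5,6,3,4,2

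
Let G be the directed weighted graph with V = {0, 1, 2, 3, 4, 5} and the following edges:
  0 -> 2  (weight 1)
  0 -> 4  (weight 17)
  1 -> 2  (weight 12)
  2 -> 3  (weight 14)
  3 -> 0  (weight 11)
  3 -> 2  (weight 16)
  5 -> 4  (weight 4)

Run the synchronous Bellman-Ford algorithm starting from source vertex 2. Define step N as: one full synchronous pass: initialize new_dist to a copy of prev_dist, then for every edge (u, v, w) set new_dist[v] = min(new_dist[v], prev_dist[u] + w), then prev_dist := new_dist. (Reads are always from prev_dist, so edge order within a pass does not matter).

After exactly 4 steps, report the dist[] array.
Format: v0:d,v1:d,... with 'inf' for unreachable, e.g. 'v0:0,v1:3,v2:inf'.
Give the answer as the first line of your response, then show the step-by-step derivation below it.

v0:25,v1:inf,v2:0,v3:14,v4:42,v5:inf

step 1: dist = v0:inf,v1:inf,v2:0,v3:14,v4:inf,v5:inf
step 2: dist = v0:25,v1:inf,v2:0,v3:14,v4:inf,v5:inf
step 3: dist = v0:25,v1:inf,v2:0,v3:14,v4:42,v5:inf
step 4: dist = v0:25,v1:inf,v2:0,v3:14,v4:42,v5:inf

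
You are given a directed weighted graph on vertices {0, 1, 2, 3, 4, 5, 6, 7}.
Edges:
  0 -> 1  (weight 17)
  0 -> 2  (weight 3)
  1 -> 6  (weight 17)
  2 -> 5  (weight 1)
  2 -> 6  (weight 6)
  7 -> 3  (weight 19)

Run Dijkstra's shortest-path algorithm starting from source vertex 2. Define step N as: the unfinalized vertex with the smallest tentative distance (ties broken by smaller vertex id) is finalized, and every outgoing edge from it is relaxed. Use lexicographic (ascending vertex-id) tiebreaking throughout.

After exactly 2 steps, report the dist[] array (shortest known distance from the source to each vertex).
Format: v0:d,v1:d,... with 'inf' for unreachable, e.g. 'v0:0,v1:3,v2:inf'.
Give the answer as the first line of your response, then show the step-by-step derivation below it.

v0:inf,v1:inf,v2:0,v3:inf,v4:inf,v5:1,v6:6,v7:inf

step 1: dist = v0:inf,v1:inf,v2:0,v3:inf,v4:inf,v5:1,v6:6,v7:inf
step 2: dist = v0:inf,v1:inf,v2:0,v3:inf,v4:inf,v5:1,v6:6,v7:inf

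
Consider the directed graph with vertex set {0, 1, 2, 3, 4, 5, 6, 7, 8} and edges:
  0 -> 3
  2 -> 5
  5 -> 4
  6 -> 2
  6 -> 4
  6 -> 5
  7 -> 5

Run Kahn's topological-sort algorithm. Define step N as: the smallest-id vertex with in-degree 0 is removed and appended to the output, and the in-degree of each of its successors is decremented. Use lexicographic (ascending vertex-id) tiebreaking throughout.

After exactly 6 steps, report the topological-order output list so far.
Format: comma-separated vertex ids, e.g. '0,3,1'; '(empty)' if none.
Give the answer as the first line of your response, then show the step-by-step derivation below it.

0,1,3,6,2,7

step 1: output 0; order=[0]; indeg=(0,0,1,0,2,3,0,0,0)
step 2: output 1; order=[0,1]; indeg=(0,0,1,0,2,3,0,0,0)
step 3: output 3; order=[0,1,3]; indeg=(0,0,1,0,2,3,0,0,0)
step 4: output 6; order=[0,1,3,6]; indeg=(0,0,0,0,1,2,0,0,0)
step 5: output 2; order=[0,1,3,6,2]; indeg=(0,0,0,0,1,1,0,0,0)
step 6: output 7; order=[0,1,3,6,2,7]; indeg=(0,0,0,0,1,0,0,0,0)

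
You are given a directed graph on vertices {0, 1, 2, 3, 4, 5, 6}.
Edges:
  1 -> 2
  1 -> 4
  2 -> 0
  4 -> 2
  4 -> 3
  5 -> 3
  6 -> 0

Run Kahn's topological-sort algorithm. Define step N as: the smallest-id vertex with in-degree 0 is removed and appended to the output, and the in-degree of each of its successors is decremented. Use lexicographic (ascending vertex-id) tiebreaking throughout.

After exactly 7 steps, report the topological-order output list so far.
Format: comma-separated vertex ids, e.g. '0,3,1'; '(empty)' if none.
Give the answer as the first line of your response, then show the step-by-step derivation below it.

1,4,2,5,3,6,0

step 1: output 1; order=[1]; indeg=(2,0,1,2,0,0,0)
step 2: output 4; order=[1,4]; indeg=(2,0,0,1,0,0,0)
step 3: output 2; order=[1,4,2]; indeg=(1,0,0,1,0,0,0)
step 4: output 5; order=[1,4,2,5]; indeg=(1,0,0,0,0,0,0)
step 5: output 3; order=[1,4,2,5,3]; indeg=(1,0,0,0,0,0,0)
step 6: output 6; order=[1,4,2,5,3,6]; indeg=(0,0,0,0,0,0,0)
step 7: output 0; order=[1,4,2,5,3,6,0]; indeg=(0,0,0,0,0,0,0)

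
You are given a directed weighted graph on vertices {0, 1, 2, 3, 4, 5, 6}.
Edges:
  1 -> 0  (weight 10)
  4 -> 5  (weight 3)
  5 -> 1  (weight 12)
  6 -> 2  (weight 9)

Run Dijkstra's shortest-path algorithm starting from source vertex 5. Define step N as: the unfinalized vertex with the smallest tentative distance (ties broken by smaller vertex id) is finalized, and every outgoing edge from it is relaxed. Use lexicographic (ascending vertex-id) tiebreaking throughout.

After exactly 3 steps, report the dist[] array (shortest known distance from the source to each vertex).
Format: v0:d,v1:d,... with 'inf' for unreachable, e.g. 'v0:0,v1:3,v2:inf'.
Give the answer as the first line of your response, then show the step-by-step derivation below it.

v0:22,v1:12,v2:inf,v3:inf,v4:inf,v5:0,v6:inf

step 1: dist = v0:inf,v1:12,v2:inf,v3:inf,v4:inf,v5:0,v6:inf
step 2: dist = v0:22,v1:12,v2:inf,v3:inf,v4:inf,v5:0,v6:inf
step 3: dist = v0:22,v1:12,v2:inf,v3:inf,v4:inf,v5:0,v6:inf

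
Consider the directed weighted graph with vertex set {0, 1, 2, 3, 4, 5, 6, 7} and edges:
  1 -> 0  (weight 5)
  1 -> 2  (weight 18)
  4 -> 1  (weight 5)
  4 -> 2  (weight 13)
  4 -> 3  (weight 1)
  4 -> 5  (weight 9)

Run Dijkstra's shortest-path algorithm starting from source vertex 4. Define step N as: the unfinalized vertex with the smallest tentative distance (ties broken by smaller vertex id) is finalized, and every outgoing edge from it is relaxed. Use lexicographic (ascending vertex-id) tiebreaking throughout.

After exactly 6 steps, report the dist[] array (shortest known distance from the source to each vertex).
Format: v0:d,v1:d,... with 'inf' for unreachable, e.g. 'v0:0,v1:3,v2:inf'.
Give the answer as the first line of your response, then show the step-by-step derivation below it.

v0:10,v1:5,v2:13,v3:1,v4:0,v5:9,v6:inf,v7:inf

step 1: dist = v0:inf,v1:5,v2:13,v3:1,v4:0,v5:9,v6:inf,v7:inf
step 2: dist = v0:inf,v1:5,v2:13,v3:1,v4:0,v5:9,v6:inf,v7:inf
step 3: dist = v0:10,v1:5,v2:13,v3:1,v4:0,v5:9,v6:inf,v7:inf
step 4: dist = v0:10,v1:5,v2:13,v3:1,v4:0,v5:9,v6:inf,v7:inf
step 5: dist = v0:10,v1:5,v2:13,v3:1,v4:0,v5:9,v6:inf,v7:inf
step 6: dist = v0:10,v1:5,v2:13,v3:1,v4:0,v5:9,v6:inf,v7:inf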